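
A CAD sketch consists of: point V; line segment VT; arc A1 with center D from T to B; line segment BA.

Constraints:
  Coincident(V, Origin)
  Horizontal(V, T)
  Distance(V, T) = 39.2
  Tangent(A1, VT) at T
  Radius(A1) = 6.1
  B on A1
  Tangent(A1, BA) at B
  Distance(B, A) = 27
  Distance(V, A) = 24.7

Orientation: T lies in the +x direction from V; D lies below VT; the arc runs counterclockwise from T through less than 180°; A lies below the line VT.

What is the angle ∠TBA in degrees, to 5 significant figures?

159.04°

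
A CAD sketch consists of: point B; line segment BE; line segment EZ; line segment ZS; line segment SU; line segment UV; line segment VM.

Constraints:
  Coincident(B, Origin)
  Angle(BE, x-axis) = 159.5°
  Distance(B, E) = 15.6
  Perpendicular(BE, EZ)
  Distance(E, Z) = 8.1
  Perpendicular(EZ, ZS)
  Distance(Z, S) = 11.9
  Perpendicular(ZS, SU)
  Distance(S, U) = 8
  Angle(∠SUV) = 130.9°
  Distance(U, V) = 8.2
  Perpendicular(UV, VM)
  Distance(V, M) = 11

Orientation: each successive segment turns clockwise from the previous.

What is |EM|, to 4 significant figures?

3.395

B is at the origin; BE runs at 159.5° with length 15.6, so E = (-14.61, 5.463). The perpendicularity gives EZ at right angles to BE, so EZ runs at 69.50°; with |EZ| = 8.1, Z = (-11.78, 13.05). The perpendicularity gives ZS at right angles to EZ, so ZS runs at -20.50°; with |ZS| = 11.9, S = (-0.6290, 8.883). ZS ⟂ SU, so SU runs at -110.5°; with |SU| = 8.0, U = (-3.431, 1.389). ∠SUV = 130.9° gives UV at -159.6° from the x-axis; with |UV| = 8.2, V = (-11.12, -1.469). UV ⟂ VM, so VM runs at 110.4°; with |VM| = 11.0, M = (-14.95, 8.841). Then |EM| = |M − E| = 3.395.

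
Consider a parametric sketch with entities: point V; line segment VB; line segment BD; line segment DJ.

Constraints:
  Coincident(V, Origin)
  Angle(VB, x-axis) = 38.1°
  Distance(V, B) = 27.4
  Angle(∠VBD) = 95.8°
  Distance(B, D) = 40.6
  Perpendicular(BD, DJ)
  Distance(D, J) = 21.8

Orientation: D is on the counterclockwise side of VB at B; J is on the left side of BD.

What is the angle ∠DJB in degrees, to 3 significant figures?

61.8°

∠VBD = 95.8°, so BD runs at 38.1° + (180° − 95.8°) = 122° from the x-axis; with |BD| = 40.6, D = B + 40.6·(cos 122°, sin 122°) = (-0.133, 51.2). The perpendicularity gives DJ at right angles to BD; with |DJ| = 21.8 on the left of BD, J = D + 21.8·(-0.845, -0.534) = (-18.6, 39.6). Then cos ∠DJB = JD·JB / (|JD||JB|), giving 61.8°.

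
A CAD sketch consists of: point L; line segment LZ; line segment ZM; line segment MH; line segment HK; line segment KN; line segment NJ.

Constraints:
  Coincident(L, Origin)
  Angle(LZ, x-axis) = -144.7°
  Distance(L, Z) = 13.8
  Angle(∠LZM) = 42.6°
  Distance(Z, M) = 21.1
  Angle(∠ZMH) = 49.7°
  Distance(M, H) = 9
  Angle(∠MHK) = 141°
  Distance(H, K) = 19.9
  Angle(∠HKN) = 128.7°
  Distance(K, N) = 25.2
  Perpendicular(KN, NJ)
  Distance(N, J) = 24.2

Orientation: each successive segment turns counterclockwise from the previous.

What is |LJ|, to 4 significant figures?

37.99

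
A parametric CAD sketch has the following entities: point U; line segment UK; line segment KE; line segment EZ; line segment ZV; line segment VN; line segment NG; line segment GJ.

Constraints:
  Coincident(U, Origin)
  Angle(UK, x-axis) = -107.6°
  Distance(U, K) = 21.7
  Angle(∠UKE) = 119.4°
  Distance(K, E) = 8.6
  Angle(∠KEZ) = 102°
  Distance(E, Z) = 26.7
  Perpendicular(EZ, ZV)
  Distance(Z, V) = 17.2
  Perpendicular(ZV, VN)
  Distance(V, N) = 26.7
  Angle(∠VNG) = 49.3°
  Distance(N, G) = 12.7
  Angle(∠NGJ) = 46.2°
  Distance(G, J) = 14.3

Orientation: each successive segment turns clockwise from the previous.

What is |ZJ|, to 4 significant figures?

27.68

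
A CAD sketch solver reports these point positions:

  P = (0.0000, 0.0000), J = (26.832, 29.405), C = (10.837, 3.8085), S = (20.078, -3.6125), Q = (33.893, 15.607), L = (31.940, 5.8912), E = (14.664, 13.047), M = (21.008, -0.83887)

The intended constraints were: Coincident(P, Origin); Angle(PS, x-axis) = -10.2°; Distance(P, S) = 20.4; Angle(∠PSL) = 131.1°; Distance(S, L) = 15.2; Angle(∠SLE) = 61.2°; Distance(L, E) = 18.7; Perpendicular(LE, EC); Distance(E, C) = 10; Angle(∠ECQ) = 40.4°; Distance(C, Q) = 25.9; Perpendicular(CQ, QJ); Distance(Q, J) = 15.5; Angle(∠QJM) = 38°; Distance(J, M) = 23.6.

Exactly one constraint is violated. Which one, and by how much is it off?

Distance(J, M) = 23.6 — off by 7.20.

P = (0.00, 0.00) ✓; PS at -10.20° ✓; |PS| = 20.40 ✓; ∠PSL = 131.1° ✓; |SL| = 15.20 ✓; ∠SLE = 61.20° ✓; |LE| = 18.70 ✓; ∠(LE, EC) = 90.00° ✓; |EC| = 10.00 ✓; ∠ECQ = 40.40° ✓; |CQ| = 25.90 ✓; ∠(CQ, QJ) = 90.00° ✓; |QJ| = 15.50 ✓; ∠QJM = 38.00° ✓; |JM| = 30.80 ✗.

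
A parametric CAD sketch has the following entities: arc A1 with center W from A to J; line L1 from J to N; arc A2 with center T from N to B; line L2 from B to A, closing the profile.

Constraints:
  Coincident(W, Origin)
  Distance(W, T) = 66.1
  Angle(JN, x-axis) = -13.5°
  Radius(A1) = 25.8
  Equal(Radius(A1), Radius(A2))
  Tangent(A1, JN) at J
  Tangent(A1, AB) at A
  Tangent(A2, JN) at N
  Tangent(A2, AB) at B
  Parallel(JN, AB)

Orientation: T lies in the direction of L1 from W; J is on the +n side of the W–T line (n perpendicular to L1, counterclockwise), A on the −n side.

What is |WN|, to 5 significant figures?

70.957

The slot axis is L1's direction at -13.5°, so u = (cos -13.5°, sin -13.5°) = (0.97237, -0.23345) and n = (−sin -13.5°, cos -13.5°) = (0.23345, 0.97237). W is at the origin and T lies 66.1 along u from W, so T = 66.1·u = (64.274, -15.431). Tangency of A1 to both parallel lines with radius 25.8 puts J and A at W ± 25.8·n: J = (6.0229, 25.087), A = (-6.0229, -25.087). Equal radii place N and B the same way about T: N = T + 25.8·n = (70.297, 9.6564), B = T − 25.8·n = (58.251, -40.518). Then |WN| = |N − W| = 70.957.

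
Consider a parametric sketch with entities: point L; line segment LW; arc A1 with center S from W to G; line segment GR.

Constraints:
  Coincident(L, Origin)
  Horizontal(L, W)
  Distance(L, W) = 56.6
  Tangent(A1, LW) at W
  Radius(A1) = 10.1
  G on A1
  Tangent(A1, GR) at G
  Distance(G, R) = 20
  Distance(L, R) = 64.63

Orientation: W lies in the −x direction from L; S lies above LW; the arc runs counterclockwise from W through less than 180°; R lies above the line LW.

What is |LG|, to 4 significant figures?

49.56

L is at the origin; LW is horizontal with |LW| = 56.6 and W on the −x side, so W = (-56.60, 0.000). Tangency of A1 to LW means the radius SW is perpendicular to LW, so S = W + (0, 10.1) = (-56.60, 10.10). Since SG ⟂ GR (tangency), |SR| = √(10.1² + 20.0²) = 22.41 regardless of where G sits on A1. So R lies on both circle(L, 64.63) and circle(S, 22.41); the above-LW intersection is R = (-55.87, 32.49). G is the foot of the tangent from R: G = (-47.44, 14.36).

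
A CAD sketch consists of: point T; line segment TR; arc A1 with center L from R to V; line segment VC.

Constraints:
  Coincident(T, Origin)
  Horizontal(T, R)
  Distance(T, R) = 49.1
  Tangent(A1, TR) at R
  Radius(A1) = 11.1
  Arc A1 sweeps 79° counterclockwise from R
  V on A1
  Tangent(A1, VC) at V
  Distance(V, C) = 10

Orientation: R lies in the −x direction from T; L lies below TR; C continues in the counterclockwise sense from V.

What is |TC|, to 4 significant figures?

64.70

On A1, R sits at bearing 90° from L; a 79° counterclockwise sweep puts V at bearing 169°, so V = L + 11.1·(cos 169°, sin 169°) = (-60.00, -8.982). Since A1 is tangent to VC there, LV ⟂ VC, so VC runs along (−sin 169°, cos 169°); with |VC| = 10.0, C = (-61.90, -18.80). Then |TC| = |C − T| = 64.70.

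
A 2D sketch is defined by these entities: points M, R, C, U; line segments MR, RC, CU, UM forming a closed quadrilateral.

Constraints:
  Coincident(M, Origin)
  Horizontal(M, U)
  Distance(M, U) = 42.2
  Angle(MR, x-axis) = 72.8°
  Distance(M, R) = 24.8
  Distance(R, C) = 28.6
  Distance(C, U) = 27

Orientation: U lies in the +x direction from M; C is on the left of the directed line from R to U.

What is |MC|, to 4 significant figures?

44.40

M is at the origin; MU is horizontal with |MU| = 42.2 and U in +x, so U = (42.2, 0). MR runs at 72.8° with |MR| = 24.8, so R = (7.334, 23.69). C is determined by |RC| = 28.6 and |CU| = 27.0 together: it lies at the intersection of circle(R, 28.6) and circle(U, 27.0). With |RU| = 42.15, the foot of the radical line on RU is 22.13 from R and the perpendicular offset is √(28.6² − 22.13²) = 18.11. Taking the left-of-RU solution: C = (35.82, 26.24).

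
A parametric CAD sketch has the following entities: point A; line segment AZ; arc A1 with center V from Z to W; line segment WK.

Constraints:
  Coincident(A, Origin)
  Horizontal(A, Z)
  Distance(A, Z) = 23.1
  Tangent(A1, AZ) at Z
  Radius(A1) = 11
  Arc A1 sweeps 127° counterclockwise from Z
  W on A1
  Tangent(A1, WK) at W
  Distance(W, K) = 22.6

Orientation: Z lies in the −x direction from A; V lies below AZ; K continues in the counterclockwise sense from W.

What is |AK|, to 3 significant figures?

40.1

A is at the origin; AZ is horizontal with |AZ| = 23.1 and Z on the −x side, so Z = (-23.1, 0.00). Tangency of A1 to AZ means the radius VZ is perpendicular to AZ, so V = Z + (0, -11) = (-23.1, -11.0). On A1, Z sits at bearing 90° from V; a 127° counterclockwise sweep puts W at bearing 217°, so W = V + 11.0·(cos 217°, sin 217°) = (-31.9, -17.6). Since A1 is tangent to WK there, VW ⟂ WK, so WK runs along (−sin 217°, cos 217°); with |WK| = 22.6, K = (-18.3, -35.7). Then |AK| = |K − A| = 40.1.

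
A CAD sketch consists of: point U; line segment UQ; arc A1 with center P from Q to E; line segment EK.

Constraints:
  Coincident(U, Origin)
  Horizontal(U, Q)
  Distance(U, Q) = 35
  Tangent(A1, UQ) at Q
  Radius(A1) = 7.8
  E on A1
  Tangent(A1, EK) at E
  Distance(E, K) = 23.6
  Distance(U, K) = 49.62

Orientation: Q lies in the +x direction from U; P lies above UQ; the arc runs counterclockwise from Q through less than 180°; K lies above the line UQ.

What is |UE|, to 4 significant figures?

43.66

U is at the origin; U and Q share the same y with |UQ| = 35.0 and Q on the +x side, so Q = (35.00, 0.000). A1 meets UQ tangentially, so PQ is at right angles to UQ, so P = Q + (0, 7.8) = (35.00, 7.800). Since PE ⟂ EK (tangency), |PK| = √(7.8² + 23.6²) = 24.86 regardless of where E sits on A1. So K lies on both circle(U, 49.62) and circle(P, 24.86); the above-UQ intersection is K = (37.47, 32.53). E is the foot of the tangent from K: E = (42.61, 9.501).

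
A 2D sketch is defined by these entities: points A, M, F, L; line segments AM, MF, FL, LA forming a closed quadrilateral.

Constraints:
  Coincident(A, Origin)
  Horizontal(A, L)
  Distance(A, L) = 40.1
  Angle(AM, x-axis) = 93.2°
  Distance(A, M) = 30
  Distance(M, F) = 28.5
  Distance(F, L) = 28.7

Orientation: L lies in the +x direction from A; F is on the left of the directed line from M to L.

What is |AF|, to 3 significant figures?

36.5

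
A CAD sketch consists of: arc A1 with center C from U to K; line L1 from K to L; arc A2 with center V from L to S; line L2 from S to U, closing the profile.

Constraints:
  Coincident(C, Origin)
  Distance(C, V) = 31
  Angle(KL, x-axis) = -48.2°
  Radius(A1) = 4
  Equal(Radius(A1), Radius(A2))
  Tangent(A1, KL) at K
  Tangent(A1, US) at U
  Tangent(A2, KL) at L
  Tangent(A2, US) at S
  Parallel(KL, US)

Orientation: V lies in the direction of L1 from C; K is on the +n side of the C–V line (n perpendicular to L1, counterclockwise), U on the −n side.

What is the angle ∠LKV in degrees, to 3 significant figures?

7.35°

Tangency of A1 to both parallel lines with radius 4.0 puts K and U at C ± 4.0·n: K = (2.98, 2.67), U = (-2.98, -2.67). Equal radii place L and S the same way about V: L = V + 4.0·n = (23.6, -20.4), S = V − 4.0·n = (17.7, -25.8). Then cos ∠LKV = KL·KV / (|KL||KV|), giving 7.35°.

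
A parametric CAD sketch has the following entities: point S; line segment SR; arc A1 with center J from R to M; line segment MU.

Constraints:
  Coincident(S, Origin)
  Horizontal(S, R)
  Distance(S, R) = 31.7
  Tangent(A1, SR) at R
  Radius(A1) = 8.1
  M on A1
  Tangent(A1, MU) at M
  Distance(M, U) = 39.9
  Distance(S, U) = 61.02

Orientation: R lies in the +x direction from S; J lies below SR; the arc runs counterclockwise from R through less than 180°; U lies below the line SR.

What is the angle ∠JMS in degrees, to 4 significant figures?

136.8°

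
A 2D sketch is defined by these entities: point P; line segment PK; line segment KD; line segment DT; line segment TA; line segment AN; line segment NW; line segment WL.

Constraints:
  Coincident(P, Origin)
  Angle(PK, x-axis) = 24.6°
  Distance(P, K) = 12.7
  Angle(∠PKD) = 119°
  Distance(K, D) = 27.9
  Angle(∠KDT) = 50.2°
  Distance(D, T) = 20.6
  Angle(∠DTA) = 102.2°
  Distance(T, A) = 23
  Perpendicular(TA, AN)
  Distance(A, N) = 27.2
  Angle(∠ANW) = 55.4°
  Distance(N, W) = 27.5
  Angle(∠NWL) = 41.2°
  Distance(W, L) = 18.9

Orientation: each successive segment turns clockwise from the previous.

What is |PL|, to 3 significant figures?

15.0

P is at the origin; PK runs at 24.6° with length 12.7, so K = (11.5, 5.29). ∠PKD = 119.0° gives KD at -36.4° from the x-axis; with |KD| = 27.9, D = (34.0, -11.3). ∠KDT = 50.2° gives DT at -166° from the x-axis; with |DT| = 20.6, T = (14.0, -16.2). ∠DTA = 102.2° gives TA at 116° from the x-axis; with |TA| = 23.0, A = (3.92, 4.49). TA is perpendicular to AN, so AN runs at 26.0°; with |AN| = 27.2, N = (28.4, 16.4). ∠ANW = 55.4° gives NW at -98.6° from the x-axis; with |NW| = 27.5, W = (24.3, -10.8). ∠NWL = 41.2° gives WL at 123° from the x-axis; with |WL| = 18.9, L = (14.1, 5.14). Then |PL| = |L − P| = 15.0.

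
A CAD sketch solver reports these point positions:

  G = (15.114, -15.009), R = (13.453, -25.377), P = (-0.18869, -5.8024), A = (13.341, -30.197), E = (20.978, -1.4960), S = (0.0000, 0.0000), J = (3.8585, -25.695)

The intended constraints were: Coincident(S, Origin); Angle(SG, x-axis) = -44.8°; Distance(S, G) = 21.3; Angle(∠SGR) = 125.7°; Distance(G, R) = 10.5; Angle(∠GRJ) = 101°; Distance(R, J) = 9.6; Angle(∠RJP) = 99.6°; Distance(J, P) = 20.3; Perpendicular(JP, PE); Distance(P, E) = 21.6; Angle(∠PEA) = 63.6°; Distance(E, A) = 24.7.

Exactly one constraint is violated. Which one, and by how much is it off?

Distance(E, A) = 24.7 — off by 5.00.

S = (0.00, 0.00) ✓; SG at -44.80° ✓; |SG| = 21.30 ✓; ∠SGR = 125.7° ✓; |GR| = 10.50 ✓; ∠GRJ = 101.0° ✓; |RJ| = 9.600 ✓; ∠RJP = 99.60° ✓; |JP| = 20.30 ✓; ∠(JP, PE) = 90.00° ✓; |PE| = 21.60 ✓; ∠PEA = 63.60° ✓; |EA| = 29.70 ✗.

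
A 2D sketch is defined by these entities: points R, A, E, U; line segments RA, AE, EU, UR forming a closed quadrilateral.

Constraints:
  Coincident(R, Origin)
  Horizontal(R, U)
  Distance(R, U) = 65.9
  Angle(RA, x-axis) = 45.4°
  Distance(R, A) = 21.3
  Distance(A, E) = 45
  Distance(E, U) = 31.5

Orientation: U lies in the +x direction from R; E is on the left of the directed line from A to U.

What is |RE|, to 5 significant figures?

64.851

Checks: |AE| = 45.00 ✓; |EU| = 31.50 ✓.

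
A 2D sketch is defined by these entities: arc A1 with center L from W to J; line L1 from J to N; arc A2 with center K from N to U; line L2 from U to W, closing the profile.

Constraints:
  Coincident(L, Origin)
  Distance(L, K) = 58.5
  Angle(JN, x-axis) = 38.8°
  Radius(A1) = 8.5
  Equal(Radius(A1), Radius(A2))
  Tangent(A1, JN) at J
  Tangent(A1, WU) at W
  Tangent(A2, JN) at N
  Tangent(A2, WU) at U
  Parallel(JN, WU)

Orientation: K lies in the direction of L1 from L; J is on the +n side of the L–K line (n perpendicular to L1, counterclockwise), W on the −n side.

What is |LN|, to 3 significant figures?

59.1

Tangency of A1 to both parallel lines with radius 8.5 puts J and W at L ± 8.5·n: J = (-5.33, 6.62), W = (5.33, -6.62). Equal radii place N and U the same way about K: N = K + 8.5·n = (40.3, 43.3), U = K − 8.5·n = (50.9, 30.0). Then |LN| = |N − L| = 59.1.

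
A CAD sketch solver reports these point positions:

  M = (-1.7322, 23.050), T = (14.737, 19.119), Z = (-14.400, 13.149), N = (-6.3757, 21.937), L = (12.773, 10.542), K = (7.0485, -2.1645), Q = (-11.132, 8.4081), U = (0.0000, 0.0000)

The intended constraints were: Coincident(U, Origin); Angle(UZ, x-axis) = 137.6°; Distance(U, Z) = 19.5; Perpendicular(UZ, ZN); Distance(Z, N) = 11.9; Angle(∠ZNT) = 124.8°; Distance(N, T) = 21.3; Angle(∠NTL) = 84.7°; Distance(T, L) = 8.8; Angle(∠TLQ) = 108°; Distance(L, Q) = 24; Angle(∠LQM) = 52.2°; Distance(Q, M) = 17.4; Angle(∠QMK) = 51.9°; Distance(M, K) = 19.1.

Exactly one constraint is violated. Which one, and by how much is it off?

Distance(M, K) = 19.1 — off by 7.60.

U = (0.00, 0.00) ✓; UZ at 137.6° ✓; |UZ| = 19.50 ✓; ∠(UZ, ZN) = 90.00° ✓; |ZN| = 11.90 ✓; ∠ZNT = 124.8° ✓; |NT| = 21.30 ✓; ∠NTL = 84.71° ✓; |TL| = 8.799 ✓; ∠TLQ = 108.0° ✓; |LQ| = 24.00 ✓; ∠LQM = 52.20° ✓; |QM| = 17.40 ✓; ∠QMK = 51.90° ✓; |MK| = 26.70 ✗.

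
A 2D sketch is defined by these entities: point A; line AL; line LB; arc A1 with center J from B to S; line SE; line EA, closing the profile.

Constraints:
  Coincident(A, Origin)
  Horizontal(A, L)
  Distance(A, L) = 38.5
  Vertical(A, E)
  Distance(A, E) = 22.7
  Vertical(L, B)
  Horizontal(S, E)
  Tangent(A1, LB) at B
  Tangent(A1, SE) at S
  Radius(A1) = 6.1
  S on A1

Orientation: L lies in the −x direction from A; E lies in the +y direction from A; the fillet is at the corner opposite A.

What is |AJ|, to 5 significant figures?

36.405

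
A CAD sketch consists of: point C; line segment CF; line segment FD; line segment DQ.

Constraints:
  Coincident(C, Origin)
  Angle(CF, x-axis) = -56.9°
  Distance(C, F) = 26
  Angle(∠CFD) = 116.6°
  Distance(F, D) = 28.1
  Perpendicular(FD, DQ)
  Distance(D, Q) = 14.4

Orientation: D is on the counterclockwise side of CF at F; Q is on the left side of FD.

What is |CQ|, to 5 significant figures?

40.715

C is at the origin; CF runs at -56.9° with length 26.0, so F = 26.0·(cos -56.9°, sin -56.9°) = (14.199, -21.781). ∠CFD = 116.6°, so FD runs at -56.9° + (180° − 116.6°) = 6.5000° from the x-axis; with |FD| = 28.1, D = F + 28.1·(cos 6.5000°, sin 6.5000°) = (42.118, -18.600). FD is perpendicular to DQ; with |DQ| = 14.4 on the left of FD, Q = D + 14.4·(-0.11320, 0.99357) = (40.488, -4.2922). Then |CQ| = |Q − C| = 40.715.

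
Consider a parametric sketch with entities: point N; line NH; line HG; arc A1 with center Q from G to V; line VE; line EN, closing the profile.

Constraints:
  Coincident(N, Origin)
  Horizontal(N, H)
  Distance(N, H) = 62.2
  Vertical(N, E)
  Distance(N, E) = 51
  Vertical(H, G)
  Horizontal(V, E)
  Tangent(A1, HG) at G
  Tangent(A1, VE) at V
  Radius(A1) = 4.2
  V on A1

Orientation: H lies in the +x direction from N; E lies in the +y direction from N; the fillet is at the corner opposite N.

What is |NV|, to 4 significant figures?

77.23

N is at the origin; NH is horizontal with |NH| = 62.2 and H on the +x side, so H = (62.20, 0.000). N and E share the same x with |NE| = 51.0 and E on the +y side, so E = (0.000, 51.00). The virtual corner opposite N is at (62.20, 51.00). Since A1 is tangent to HG there, QG ⟂ HG and tangency of A1 to VE means the radius QV is perpendicular to VE, with radius 4.2, so the center Q sits 4.2 in from both sides at Q = (58.00, 46.80). That places the tangent points at G = (62.20, 46.80) on HG and V = (58.00, 51.00) on VE. Then |NV| = |V − N| = 77.23.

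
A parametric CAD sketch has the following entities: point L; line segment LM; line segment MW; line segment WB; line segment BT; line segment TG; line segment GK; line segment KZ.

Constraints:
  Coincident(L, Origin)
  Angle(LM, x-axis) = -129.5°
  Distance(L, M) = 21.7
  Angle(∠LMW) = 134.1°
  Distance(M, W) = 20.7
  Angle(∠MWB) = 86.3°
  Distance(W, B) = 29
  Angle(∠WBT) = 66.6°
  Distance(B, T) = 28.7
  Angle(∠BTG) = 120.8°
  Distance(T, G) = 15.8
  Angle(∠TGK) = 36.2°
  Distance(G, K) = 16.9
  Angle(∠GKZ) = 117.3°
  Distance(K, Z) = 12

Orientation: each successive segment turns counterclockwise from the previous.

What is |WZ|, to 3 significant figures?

32.8

∠TGK = 36.2° gives GK at -33.5° from the x-axis; with |GK| = 16.9, K = (-0.475, -18.4). ∠GKZ = 117.3° gives KZ at 29.2° from the x-axis; with |KZ| = 12.0, Z = (10.0, -12.5). Then |WZ| = |Z − W| = 32.8.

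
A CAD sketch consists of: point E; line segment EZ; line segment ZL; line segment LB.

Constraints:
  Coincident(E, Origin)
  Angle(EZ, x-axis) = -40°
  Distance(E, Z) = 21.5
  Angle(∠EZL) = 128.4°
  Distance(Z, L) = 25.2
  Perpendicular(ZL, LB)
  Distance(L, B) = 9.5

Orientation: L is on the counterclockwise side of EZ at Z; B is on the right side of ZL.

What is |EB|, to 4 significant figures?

46.70

E is at the origin; EZ runs at -40.0° with length 21.5, so Z = 21.5·(cos -40.0°, sin -40.0°) = (16.47, -13.82). ∠EZL = 128.4°, so ZL runs at -40.0° + (180° − 128.4°) = 11.60° from the x-axis; with |ZL| = 25.2, L = Z + 25.2·(cos 11.60°, sin 11.60°) = (41.16, -8.753). ZL is perpendicular to LB; with |LB| = 9.5 on the right of ZL, B = L + 9.5·(0.2011, -0.9796) = (43.07, -18.06). Then |EB| = |B − E| = 46.70.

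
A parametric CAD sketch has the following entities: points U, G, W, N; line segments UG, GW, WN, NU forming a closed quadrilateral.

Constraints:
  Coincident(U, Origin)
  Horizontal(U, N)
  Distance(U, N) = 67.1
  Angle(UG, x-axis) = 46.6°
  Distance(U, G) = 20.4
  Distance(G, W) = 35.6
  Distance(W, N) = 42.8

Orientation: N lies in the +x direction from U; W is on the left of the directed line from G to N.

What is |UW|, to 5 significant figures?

55.749

U is at the origin; UN is horizontal with |UN| = 67.1 and N in +x, so N = (67.1, 0). UG runs at 46.6° with |UG| = 20.4, so G = (14.017, 14.822). W is determined by |GW| = 35.6 and |WN| = 42.8 together: it lies at the intersection of circle(G, 35.6) and circle(N, 42.8). With |GN| = 55.114, the foot of the radical line on GN is 22.436 from G and the perpendicular offset is √(35.6² − 22.436²) = 27.640. Taking the left-of-GN solution: W = (43.059, 35.410).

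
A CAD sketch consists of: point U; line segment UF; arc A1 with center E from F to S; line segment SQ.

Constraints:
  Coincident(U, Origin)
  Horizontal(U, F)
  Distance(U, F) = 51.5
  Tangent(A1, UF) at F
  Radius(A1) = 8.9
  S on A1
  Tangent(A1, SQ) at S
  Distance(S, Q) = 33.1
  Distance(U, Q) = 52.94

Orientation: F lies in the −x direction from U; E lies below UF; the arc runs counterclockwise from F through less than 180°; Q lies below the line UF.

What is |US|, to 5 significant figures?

59.925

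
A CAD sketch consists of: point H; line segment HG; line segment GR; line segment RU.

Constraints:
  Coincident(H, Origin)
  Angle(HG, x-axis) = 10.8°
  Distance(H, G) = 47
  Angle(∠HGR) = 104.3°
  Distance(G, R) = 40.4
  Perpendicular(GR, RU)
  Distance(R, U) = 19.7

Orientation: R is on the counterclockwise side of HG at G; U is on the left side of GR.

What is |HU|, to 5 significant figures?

58.076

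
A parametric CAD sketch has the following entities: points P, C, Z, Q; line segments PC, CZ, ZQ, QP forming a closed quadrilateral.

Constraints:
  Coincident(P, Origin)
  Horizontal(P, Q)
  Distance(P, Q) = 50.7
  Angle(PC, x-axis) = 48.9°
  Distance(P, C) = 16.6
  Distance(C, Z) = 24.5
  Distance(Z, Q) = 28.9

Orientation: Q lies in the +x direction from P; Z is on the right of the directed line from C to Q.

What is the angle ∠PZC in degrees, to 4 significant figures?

39.41°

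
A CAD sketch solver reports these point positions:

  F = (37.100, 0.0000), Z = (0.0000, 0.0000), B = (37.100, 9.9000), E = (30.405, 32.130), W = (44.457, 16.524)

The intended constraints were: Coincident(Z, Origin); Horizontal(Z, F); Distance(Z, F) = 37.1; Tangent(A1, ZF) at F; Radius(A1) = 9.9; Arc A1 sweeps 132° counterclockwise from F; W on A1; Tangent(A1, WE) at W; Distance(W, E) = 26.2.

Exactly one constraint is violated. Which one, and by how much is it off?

Distance(W, E) = 26.2 — off by 5.20.

Z = (0.00, 0.00) ✓; Z.y = 0.00, F.y = 0.00 ✓; |ZF| = 37.10 ✓; ∠(BF, FZ) = 90.00° ✓; |BF| = 9.900 ✓; bearing(B→W) − bearing(B→F) = 132.0° ✓; |BW| = 9.900 ✓; ∠(BW, WE) = 90.00° ✓; |WE| = 21.00 ✗.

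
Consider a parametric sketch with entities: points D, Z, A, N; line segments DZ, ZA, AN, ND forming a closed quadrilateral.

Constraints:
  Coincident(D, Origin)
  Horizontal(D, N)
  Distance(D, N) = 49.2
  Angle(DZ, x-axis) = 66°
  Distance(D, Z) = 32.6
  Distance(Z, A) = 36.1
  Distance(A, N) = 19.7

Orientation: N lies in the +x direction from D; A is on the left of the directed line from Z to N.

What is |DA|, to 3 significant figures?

51.8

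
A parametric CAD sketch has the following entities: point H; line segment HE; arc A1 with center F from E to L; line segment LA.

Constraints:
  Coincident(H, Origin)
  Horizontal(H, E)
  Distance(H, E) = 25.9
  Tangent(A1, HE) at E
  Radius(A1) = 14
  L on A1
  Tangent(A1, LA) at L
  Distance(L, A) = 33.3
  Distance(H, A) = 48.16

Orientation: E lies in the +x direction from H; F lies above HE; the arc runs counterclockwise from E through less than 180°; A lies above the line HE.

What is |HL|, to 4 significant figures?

42.93

Checks: ∠(FE, EH) = 90.00° ✓; |FE| = 14.00 ✓; |FL| = 14.00 ✓; ∠(FL, LA) = 90.00° ✓; |LA| = 33.30 ✓; |HA| = 48.16 ✓.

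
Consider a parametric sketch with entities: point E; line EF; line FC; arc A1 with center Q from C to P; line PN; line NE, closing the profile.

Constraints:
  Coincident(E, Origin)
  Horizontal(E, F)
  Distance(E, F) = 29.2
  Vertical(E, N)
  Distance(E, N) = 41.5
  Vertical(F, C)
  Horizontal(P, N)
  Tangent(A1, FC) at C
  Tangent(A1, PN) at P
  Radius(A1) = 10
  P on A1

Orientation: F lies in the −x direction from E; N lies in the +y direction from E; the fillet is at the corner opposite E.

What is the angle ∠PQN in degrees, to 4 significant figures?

62.49°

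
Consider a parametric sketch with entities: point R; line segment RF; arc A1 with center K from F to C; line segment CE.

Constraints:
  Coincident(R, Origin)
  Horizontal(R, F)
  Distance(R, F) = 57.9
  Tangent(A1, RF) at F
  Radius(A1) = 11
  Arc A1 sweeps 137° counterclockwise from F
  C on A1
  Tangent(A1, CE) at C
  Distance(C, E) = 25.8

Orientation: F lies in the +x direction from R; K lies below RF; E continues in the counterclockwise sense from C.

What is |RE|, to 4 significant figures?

78.36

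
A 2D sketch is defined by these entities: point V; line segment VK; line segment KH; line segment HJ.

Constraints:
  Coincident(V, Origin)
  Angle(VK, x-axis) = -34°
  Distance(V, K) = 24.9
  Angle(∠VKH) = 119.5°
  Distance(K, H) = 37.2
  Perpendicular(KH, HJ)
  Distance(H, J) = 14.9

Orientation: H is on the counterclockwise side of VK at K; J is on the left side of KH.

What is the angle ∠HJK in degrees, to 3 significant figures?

68.2°

∠VKH = 119.5°, so KH runs at -34.0° + (180° − 119.5°) = 26.5° from the x-axis; with |KH| = 37.2, H = K + 37.2·(cos 26.5°, sin 26.5°) = (53.9, 2.67). KH is perpendicular to HJ; with |HJ| = 14.9 on the left of KH, J = H + 14.9·(-0.446, 0.895) = (47.3, 16.0). Then cos ∠HJK = JH·JK / (|JH||JK|), giving 68.2°.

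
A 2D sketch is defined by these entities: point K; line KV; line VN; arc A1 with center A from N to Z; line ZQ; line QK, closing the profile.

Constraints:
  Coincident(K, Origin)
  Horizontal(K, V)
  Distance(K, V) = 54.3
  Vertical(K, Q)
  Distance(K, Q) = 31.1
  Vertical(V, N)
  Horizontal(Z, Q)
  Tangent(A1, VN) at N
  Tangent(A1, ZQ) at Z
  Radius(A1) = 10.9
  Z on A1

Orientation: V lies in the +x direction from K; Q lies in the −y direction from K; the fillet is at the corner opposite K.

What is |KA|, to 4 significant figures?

47.87

K is at the origin; K and V share the same y with |KV| = 54.3 and V on the +x side, so V = (54.30, 0.000). KQ is vertical with |KQ| = 31.1 and Q on the −y side, so Q = (0.000, -31.10). The virtual corner opposite K is at (54.30, -31.10). Since A1 is tangent to VN there, AN ⟂ VN and the tangent condition forces AZ to be normal to ZQ, with radius 10.9, so the center A sits 10.9 in from both sides at A = (43.40, -20.20). Then |KA| = |A − K| = 47.87.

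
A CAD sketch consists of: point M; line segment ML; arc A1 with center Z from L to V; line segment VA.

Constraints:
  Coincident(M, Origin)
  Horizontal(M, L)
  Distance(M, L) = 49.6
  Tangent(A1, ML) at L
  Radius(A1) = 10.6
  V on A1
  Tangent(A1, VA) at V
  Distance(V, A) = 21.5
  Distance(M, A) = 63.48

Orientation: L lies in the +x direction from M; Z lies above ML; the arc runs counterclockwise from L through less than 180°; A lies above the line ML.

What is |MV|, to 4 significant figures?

61.29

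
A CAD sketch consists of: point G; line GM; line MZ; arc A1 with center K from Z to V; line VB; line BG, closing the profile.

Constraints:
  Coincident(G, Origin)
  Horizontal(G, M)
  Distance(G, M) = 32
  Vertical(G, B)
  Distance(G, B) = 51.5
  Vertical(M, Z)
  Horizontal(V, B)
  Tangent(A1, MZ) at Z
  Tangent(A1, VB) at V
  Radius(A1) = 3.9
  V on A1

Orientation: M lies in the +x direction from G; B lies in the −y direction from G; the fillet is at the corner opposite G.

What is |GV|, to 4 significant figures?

58.67

G is at the origin; GM is horizontal with |GM| = 32.0 and M on the +x side, so M = (32.00, 0.000). G and B share the same x with |GB| = 51.5 and B on the −y side, so B = (0.000, -51.50). The virtual corner opposite G is at (32.00, -51.50). A1 meets MZ tangentially, so KZ is at right angles to MZ and A1 meets VB tangentially, so KV is at right angles to VB, with radius 3.9, so the center K sits 3.9 in from both sides at K = (28.10, -47.60). That places the tangent points at Z = (32.00, -47.60) on MZ and V = (28.10, -51.50) on VB. Then |GV| = |V − G| = 58.67.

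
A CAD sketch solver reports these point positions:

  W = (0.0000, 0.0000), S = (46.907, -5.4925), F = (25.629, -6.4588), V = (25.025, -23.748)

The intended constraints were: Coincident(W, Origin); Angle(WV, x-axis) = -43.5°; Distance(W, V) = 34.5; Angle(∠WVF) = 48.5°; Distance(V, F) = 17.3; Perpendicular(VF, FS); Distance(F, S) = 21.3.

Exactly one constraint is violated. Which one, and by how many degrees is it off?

Perpendicular(VF, FS) — off by 4.60°.

W = (0.00, 0.00) ✓; WV at -43.50° ✓; |WV| = 34.50 ✓; ∠WVF = 48.50° ✓; |VF| = 17.30 ✓; ∠(VF, FS) = 85.40° ✗; |FS| = 21.30 ✓.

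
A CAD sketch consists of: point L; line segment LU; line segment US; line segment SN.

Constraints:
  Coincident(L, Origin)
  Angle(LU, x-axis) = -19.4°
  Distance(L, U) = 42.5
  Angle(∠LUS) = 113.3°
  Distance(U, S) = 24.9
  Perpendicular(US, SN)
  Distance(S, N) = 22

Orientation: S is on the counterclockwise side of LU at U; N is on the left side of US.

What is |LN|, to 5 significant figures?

45.055

∠LUS = 113.3°, so US runs at -19.4° + (180° − 113.3°) = 47.300° from the x-axis; with |US| = 24.9, S = U + 24.9·(cos 47.300°, sin 47.300°) = (56.973, 4.1825). US is perpendicular to SN; with |SN| = 22.0 on the left of US, N = S + 22.0·(-0.73491, 0.67816) = (40.805, 19.102). Then |LN| = |N − L| = 45.055.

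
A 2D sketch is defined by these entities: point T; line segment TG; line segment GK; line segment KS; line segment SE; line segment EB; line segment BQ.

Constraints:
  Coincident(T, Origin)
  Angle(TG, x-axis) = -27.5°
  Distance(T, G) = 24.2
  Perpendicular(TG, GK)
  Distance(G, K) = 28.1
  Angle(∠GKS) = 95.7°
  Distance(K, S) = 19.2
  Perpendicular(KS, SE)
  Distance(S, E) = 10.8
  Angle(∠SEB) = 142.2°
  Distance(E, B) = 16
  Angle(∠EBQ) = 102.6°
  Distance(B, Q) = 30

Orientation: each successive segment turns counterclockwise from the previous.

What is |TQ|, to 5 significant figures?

43.728

T is at the origin; TG runs at -27.5° with length 24.2, so G = (21.466, -11.174). TG is perpendicular to GK, so GK runs at 62.500°; with |GK| = 28.1, K = (34.441, 13.751). ∠GKS = 95.7° gives KS at 146.80° from the x-axis; with |KS| = 19.2, S = (18.375, 24.264). KS is perpendicular to SE, so SE runs at -123.20°; with |SE| = 10.8, E = (12.461, 15.227). ∠SEB = 142.2° gives EB at -85.400° from the x-axis; with |EB| = 16.0, B = (13.744, -0.72161). ∠EBQ = 102.6° gives BQ at -8.0000° from the x-axis; with |BQ| = 30.0, Q = (43.452, -4.8968). Then |TQ| = |Q − T| = 43.728.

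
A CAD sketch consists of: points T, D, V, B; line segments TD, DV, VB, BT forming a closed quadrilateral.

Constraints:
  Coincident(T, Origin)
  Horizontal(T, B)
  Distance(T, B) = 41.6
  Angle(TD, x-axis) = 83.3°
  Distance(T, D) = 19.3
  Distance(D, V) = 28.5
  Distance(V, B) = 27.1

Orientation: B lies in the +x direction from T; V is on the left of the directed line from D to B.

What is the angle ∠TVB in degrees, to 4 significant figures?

75.67°

Checks: |DV| = 28.50 ✓; |VB| = 27.10 ✓.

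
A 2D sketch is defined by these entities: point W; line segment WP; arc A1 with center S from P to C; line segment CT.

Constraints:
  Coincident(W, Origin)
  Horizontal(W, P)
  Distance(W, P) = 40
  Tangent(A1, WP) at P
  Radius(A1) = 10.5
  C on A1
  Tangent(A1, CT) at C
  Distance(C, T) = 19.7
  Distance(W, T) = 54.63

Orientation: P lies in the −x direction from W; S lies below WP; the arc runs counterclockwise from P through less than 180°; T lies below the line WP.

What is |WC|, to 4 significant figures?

51.84

W is at the origin; W and P share the same y with |WP| = 40.0 and P on the −x side, so P = (-40.00, 0.000). The tangent condition forces SP to be normal to WP, so S = P + (0, -10.5) = (-40.00, -10.50). Since SC ⟂ CT (tangency), |ST| = √(10.5² + 19.7²) = 22.32 regardless of where C sits on A1. So T lies on both circle(W, 54.63) and circle(S, 22.32); the below-WP intersection is T = (-43.93, -32.47). C is the foot of the tangent from T: C = (-49.99, -13.73).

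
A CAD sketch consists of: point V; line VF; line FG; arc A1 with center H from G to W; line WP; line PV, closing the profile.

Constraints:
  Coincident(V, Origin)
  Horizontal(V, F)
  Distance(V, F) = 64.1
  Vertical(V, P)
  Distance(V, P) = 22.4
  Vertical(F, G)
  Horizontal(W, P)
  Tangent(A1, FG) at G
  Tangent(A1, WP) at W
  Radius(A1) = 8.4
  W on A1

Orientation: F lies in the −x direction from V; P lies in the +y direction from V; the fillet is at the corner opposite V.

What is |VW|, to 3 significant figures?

60.0

V is at the origin; V and F share the same y with |VF| = 64.1 and F on the −x side, so F = (-64.1, 0.00). V and P share the same x with |VP| = 22.4 and P on the +y side, so P = (0.00, 22.4). The virtual corner opposite V is at (-64.1, 22.4). The tangent condition forces HG to be normal to FG and A1 meets WP tangentially, so HW is at right angles to WP, with radius 8.4, so the center H sits 8.4 in from both sides at H = (-55.7, 14.0). That places the tangent points at G = (-64.1, 14.0) on FG and W = (-55.7, 22.4) on WP. Then |VW| = |W − V| = 60.0.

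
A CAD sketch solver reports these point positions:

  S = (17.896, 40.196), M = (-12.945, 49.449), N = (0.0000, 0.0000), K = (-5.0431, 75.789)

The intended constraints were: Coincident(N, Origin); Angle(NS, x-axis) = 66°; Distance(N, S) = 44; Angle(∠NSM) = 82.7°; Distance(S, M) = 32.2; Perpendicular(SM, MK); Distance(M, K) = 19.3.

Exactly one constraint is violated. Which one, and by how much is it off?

Distance(M, K) = 19.3 — off by 8.20.

N = (0.00, 0.00) ✓; NS at 66.00° ✓; |NS| = 44.00 ✓; ∠NSM = 82.70° ✓; |SM| = 32.20 ✓; ∠(SM, MK) = 90.00° ✓; |MK| = 27.50 ✗.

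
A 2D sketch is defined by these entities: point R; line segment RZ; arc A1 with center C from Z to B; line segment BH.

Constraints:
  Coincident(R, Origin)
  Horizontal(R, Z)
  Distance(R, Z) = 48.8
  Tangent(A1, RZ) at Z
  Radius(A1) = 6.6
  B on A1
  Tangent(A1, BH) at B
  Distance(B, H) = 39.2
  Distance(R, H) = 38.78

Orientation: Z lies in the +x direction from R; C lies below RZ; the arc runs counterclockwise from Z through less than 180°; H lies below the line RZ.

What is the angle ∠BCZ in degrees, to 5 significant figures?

52.146°

Checks: R.y = 0.00, Z.y = 0.00 ✓; |CB| = 6.600 ✓; ∠(CB, BH) = 90.00° ✓; |BH| = 39.20 ✓; |RH| = 38.78 ✓.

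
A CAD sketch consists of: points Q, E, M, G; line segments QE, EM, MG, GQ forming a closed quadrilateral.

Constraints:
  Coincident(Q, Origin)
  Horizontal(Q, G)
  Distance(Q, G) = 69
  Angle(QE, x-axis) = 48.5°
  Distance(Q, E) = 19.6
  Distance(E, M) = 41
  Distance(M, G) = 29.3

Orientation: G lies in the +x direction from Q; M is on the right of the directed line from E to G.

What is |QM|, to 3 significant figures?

44.9

Q is at the origin; QG is horizontal with |QG| = 69.0 and G in +x, so G = (69.0, 0). QE runs at 48.5° with |QE| = 19.6, so E = (13.0, 14.7). M is determined by |EM| = 41.0 and |MG| = 29.3 together: it lies at the intersection of circle(E, 41.0) and circle(G, 29.3). With |EG| = 57.9, the foot of the radical line on EG is 36.1 from E and the perpendicular offset is √(41.0² − 36.1²) = 19.5. Taking the right-of-EG solution: M = (42.9, -13.3).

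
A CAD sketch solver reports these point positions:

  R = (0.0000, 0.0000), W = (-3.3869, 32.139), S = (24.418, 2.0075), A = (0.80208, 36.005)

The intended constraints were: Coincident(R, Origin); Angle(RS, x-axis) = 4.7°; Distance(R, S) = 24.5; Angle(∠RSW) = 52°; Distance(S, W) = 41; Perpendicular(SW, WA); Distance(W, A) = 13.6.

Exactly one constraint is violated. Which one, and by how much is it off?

Distance(W, A) = 13.6 — off by 7.90.

R = (0.00, 0.00) ✓; RS at 4.700° ✓; |RS| = 24.50 ✓; ∠RSW = 52.00° ✓; |SW| = 41.00 ✓; ∠(SW, WA) = 90.00° ✓; |WA| = 5.700 ✗.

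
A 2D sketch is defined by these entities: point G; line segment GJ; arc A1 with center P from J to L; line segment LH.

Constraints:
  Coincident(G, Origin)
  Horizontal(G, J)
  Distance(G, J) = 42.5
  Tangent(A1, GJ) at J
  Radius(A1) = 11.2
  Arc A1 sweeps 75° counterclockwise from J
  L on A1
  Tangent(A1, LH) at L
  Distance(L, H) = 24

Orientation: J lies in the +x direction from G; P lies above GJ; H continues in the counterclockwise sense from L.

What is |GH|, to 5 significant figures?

67.343

G is at the origin; G and J share the same y with |GJ| = 42.5 and J on the +x side, so J = (42.500, 0.0000). Tangency of A1 to GJ means the radius PJ is perpendicular to GJ, so P = J + (0, 11.2) = (42.500, 11.200). On A1, J sits at bearing -90° from P; a 75° counterclockwise sweep puts L at bearing -15°, so L = P + 11.2·(cos -15°, sin -15°) = (53.318, 8.3012). A1 meets LH tangentially, so PL is at right angles to LH, so LH runs along (−sin -15°, cos -15°); with |LH| = 24.0, H = (59.530, 31.483). Then |GH| = |H − G| = 67.343.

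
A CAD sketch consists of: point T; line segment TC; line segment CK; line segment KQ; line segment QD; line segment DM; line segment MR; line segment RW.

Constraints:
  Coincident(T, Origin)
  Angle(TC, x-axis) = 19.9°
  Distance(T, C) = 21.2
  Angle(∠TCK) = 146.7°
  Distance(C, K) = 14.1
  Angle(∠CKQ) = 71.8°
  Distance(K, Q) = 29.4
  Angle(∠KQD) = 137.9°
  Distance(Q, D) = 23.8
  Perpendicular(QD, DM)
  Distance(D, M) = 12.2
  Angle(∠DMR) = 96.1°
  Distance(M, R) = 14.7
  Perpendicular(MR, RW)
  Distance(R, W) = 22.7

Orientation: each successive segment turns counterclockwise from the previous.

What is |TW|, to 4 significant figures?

34.51

∠DMR = 96.1° gives MR at 17.40° from the x-axis; with |MR| = 14.7, R = (-2.418, 11.60). MR ⟂ RW, so RW runs at 107.4°; with |RW| = 22.7, W = (-9.206, 33.26). Then |TW| = |W − T| = 34.51.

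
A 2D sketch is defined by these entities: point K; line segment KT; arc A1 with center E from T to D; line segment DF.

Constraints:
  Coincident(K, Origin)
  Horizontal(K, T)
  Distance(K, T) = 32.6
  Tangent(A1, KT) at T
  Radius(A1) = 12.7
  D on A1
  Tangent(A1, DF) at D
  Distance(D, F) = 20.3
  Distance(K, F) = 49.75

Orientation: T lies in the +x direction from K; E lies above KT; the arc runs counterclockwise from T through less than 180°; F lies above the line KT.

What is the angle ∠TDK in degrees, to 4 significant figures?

36.27°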